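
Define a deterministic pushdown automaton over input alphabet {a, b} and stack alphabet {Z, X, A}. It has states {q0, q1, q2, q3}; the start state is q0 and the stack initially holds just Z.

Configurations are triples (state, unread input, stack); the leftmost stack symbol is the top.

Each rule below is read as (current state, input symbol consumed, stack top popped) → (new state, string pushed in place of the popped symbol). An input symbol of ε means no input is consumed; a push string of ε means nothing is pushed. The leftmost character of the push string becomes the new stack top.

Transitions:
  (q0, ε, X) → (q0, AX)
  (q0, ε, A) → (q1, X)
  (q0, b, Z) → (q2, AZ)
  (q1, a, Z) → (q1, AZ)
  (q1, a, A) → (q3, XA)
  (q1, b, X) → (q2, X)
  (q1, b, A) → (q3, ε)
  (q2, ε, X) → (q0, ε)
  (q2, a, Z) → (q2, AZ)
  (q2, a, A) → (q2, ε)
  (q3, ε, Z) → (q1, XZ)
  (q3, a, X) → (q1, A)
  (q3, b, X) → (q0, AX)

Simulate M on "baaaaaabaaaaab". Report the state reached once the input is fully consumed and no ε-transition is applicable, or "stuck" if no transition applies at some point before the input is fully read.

stuck

(q0, baaaaaabaaaaab, Z) ⊢ (q2, aaaaaabaaaaab, AZ) ⊢ (q2, aaaaabaaaaab, Z) ⊢ (q2, aaaabaaaaab, AZ) ⊢ (q2, aaabaaaaab, Z) ⊢ (q2, aabaaaaab, AZ) ⊢ (q2, abaaaaab, Z) ⊢ (q2, baaaaab, AZ)
No transition for (q2, b, top A); M blocks with input baaaaab remaining.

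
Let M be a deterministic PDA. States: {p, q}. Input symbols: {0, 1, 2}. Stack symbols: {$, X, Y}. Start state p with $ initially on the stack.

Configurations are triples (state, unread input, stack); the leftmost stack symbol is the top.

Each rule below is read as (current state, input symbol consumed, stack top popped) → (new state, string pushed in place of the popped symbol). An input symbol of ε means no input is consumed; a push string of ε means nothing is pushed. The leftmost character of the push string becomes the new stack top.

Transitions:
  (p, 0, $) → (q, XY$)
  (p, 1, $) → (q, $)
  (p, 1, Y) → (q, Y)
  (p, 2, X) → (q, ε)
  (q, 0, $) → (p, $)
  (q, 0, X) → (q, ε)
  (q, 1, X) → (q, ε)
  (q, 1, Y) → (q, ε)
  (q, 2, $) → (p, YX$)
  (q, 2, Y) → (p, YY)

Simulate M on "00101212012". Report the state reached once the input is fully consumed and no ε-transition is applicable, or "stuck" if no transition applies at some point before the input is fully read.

(p, 00101212012, $) ⊢ (q, 0101212012, XY$) ⊢ (q, 101212012, Y$) ⊢ (q, 01212012, $) ⊢ (p, 1212012, $) ⊢ (q, 212012, $) ⊢ (p, 12012, YX$) ⊢ (q, 2012, YX$) ⊢ (p, 012, YYX$)
No transition for (p, 0, top Y); M blocks with input 012 remaining.

stuck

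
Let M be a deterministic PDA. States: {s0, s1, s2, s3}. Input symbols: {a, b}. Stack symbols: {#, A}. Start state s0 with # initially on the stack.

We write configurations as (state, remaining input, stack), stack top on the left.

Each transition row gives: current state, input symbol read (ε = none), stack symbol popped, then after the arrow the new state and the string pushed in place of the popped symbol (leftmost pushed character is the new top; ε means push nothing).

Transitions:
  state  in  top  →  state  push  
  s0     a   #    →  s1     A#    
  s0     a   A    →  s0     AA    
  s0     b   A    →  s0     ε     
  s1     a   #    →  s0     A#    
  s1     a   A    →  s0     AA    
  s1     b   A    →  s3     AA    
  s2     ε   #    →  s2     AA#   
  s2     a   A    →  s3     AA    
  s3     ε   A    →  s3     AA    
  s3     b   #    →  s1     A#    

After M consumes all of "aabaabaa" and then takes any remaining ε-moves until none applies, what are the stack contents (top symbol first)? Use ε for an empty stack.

AAAA#

(s0, aabaabaa, #) ⊢ (s1, abaabaa, A#) ⊢ (s0, baabaa, AA#) ⊢ (s0, aabaa, A#) ⊢ (s0, abaa, AA#) ⊢ (s0, baa, AAA#) ⊢ (s0, aa, AA#) ⊢ (s0, a, AAA#) ⊢ (s0, ε, AAAA#)
All input consumed in state s0 with stack AAAA#.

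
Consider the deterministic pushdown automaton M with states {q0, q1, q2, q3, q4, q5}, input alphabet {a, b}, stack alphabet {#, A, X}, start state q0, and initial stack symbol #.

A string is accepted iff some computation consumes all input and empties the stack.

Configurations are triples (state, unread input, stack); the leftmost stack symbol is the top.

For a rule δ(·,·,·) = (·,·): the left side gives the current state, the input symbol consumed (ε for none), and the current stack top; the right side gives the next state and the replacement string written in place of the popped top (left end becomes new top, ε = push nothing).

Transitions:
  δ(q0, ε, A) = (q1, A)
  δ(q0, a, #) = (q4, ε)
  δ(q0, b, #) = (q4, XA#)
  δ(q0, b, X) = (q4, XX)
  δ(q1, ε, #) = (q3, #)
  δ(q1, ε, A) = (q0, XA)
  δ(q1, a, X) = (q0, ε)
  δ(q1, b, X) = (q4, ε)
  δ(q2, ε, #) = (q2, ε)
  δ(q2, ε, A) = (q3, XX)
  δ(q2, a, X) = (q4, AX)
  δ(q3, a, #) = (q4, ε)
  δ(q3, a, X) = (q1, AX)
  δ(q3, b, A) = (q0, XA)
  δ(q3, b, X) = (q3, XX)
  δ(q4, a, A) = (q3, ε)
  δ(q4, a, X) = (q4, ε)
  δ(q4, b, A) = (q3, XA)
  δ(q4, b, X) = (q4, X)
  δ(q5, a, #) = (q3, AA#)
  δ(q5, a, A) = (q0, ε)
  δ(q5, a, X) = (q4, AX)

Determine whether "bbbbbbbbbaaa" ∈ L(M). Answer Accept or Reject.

Accept

(q0, bbbbbbbbbaaa, #) ⊢ (q4, bbbbbbbbaaa, XA#) ⊢ (q4, bbbbbbbaaa, XA#) ⊢ (q4, bbbbbbaaa, XA#) ⊢ (q4, bbbbbaaa, XA#) ⊢ (q4, bbbbaaa, XA#) ⊢ (q4, bbbaaa, XA#) ⊢ (q4, bbaaa, XA#) ⊢ (q4, baaa, XA#) ⊢ (q4, aaa, XA#) ⊢ (q4, aa, A#) ⊢ (q3, a, #) ⊢ (q4, ε, ε)
All input consumed and the stack is empty.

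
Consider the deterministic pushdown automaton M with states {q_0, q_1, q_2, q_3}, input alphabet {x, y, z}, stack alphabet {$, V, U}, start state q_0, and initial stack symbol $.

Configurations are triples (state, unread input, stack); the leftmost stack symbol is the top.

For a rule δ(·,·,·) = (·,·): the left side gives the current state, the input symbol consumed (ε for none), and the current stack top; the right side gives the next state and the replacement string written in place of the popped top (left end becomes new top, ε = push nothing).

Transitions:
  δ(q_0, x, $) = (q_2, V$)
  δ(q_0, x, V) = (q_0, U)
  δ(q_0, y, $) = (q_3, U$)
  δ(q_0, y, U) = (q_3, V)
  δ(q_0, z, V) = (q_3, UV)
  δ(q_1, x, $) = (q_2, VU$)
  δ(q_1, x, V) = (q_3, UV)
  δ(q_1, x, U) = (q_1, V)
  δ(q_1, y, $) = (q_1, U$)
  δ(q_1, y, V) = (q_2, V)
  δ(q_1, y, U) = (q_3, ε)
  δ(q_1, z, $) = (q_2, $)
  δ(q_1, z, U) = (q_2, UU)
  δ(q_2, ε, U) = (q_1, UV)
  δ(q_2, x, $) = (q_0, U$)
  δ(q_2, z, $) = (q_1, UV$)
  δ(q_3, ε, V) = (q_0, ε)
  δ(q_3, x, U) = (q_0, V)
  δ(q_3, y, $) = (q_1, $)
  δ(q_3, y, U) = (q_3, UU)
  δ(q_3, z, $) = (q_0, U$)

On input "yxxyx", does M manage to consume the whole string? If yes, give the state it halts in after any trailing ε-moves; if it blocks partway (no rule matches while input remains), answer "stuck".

q_2

(q_0, yxxyx, $)
  read y, top $: go to q_3, push U$ → (q_3, xxyx, U$)
  read x, top U: go to q_0, push V → (q_0, xyx, V$)
  read x, top V: go to q_0, push U → (q_0, yx, U$)
  read y, top U: go to q_3, push V → (q_3, x, V$)
  ε-move, top V: go to q_0, push ε → (q_0, x, $)
  read x, top $: go to q_2, push V$ → (q_2, ε, V$)
All input consumed; M is in state q_2.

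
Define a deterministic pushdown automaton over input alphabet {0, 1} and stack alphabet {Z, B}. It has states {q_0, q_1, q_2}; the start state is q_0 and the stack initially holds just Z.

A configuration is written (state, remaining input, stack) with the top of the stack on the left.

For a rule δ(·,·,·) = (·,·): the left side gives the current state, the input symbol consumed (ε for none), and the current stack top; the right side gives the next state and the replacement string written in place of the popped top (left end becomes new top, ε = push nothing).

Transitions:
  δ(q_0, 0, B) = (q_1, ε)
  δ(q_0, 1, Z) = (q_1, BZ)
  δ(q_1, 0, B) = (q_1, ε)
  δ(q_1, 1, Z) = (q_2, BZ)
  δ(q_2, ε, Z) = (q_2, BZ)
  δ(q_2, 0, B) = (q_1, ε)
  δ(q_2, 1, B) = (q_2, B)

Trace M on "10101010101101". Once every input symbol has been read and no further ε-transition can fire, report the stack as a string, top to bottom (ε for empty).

BZ

(q_0, 10101010101101, Z)
  read 1, top Z: go to q_1, push BZ → (q_1, 0101010101101, BZ)
  read 0, top B: go to q_1, push ε → (q_1, 101010101101, Z)
  read 1, top Z: go to q_2, push BZ → (q_2, 01010101101, BZ)
  read 0, top B: go to q_1, push ε → (q_1, 1010101101, Z)
  read 1, top Z: go to q_2, push BZ → (q_2, 010101101, BZ)
  read 0, top B: go to q_1, push ε → (q_1, 10101101, Z)
  read 1, top Z: go to q_2, push BZ → (q_2, 0101101, BZ)
  read 0, top B: go to q_1, push ε → (q_1, 101101, Z)
  read 1, top Z: go to q_2, push BZ → (q_2, 01101, BZ)
  read 0, top B: go to q_1, push ε → (q_1, 1101, Z)
  read 1, top Z: go to q_2, push BZ → (q_2, 101, BZ)
  read 1, top B: go to q_2, push B → (q_2, 01, BZ)
  read 0, top B: go to q_1, push ε → (q_1, 1, Z)
  read 1, top Z: go to q_2, push BZ → (q_2, ε, BZ)
All input consumed in state q_2 with stack BZ.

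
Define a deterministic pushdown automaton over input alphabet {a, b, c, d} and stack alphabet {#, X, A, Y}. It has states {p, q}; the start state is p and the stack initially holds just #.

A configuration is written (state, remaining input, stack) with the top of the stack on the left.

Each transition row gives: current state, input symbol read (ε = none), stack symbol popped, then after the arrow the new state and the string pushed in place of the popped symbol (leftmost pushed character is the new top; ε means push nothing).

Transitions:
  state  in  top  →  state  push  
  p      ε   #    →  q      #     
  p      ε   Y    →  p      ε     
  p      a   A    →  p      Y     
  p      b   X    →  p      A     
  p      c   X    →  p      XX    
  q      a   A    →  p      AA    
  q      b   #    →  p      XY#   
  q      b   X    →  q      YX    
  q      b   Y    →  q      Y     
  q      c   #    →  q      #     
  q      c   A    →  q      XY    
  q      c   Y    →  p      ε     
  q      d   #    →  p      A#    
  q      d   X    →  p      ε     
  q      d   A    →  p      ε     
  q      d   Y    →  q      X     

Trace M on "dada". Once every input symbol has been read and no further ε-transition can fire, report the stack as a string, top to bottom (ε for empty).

#

(p, dada, #)
  ε-move, top #: go to q, push # → (q, dada, #)
  read d, top #: go to p, push A# → (p, ada, A#)
  read a, top A: go to p, push Y → (p, da, Y#)
  ε-move, top Y: go to p, push ε → (p, da, #)
  ε-move, top #: go to q, push # → (q, da, #)
  read d, top #: go to p, push A# → (p, a, A#)
  read a, top A: go to p, push Y → (p, ε, Y#)
  ε-move, top Y: go to p, push ε → (p, ε, #)
  ε-move, top #: go to q, push # → (q, ε, #)
All input consumed in state q with stack #.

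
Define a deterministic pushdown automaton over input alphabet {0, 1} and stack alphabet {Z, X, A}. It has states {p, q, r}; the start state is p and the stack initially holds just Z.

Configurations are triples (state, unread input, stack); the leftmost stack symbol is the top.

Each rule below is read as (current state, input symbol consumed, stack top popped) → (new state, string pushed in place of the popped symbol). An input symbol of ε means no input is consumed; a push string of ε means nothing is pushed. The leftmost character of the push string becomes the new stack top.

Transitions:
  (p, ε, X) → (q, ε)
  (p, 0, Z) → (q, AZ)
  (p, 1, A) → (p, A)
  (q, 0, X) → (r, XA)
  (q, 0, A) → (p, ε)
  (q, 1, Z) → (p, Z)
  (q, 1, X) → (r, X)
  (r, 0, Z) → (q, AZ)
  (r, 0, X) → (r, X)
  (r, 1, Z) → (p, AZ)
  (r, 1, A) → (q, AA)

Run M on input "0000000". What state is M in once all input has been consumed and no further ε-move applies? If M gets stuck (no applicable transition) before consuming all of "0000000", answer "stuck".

q

(p, 0000000, Z)
  read 0, top Z: go to q, push AZ → (q, 000000, AZ)
  read 0, top A: go to p, push ε → (p, 00000, Z)
  read 0, top Z: go to q, push AZ → (q, 0000, AZ)
  read 0, top A: go to p, push ε → (p, 000, Z)
  read 0, top Z: go to q, push AZ → (q, 00, AZ)
  read 0, top A: go to p, push ε → (p, 0, Z)
  read 0, top Z: go to q, push AZ → (q, ε, AZ)
All input consumed; M is in state q.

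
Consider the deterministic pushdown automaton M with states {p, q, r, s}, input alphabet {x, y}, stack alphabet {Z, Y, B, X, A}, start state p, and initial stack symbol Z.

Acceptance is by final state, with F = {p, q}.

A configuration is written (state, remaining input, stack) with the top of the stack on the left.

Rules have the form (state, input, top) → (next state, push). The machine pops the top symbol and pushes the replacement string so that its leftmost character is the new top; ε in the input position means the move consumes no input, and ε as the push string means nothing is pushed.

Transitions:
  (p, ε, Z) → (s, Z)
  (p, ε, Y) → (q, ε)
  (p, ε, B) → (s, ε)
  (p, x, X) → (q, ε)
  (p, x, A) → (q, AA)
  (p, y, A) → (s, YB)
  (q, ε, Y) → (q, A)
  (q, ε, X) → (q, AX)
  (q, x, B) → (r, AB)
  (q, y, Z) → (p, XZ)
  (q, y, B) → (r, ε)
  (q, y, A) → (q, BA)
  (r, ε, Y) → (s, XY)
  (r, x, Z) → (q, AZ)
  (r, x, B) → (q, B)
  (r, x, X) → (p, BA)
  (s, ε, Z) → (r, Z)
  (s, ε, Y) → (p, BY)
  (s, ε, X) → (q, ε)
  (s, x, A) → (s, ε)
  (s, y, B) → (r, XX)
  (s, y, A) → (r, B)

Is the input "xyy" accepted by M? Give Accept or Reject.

Reject

(p, xyy, Z)
  ε-move, top Z: go to s, push Z → (s, xyy, Z)
  ε-move, top Z: go to r, push Z → (r, xyy, Z)
  read x, top Z: go to q, push AZ → (q, yy, AZ)
  read y, top A: go to q, push BA → (q, y, BAZ)
  read y, top B: go to r, push ε → (r, ε, AZ)
All input consumed; state r ∉ F and no further ε-move applies.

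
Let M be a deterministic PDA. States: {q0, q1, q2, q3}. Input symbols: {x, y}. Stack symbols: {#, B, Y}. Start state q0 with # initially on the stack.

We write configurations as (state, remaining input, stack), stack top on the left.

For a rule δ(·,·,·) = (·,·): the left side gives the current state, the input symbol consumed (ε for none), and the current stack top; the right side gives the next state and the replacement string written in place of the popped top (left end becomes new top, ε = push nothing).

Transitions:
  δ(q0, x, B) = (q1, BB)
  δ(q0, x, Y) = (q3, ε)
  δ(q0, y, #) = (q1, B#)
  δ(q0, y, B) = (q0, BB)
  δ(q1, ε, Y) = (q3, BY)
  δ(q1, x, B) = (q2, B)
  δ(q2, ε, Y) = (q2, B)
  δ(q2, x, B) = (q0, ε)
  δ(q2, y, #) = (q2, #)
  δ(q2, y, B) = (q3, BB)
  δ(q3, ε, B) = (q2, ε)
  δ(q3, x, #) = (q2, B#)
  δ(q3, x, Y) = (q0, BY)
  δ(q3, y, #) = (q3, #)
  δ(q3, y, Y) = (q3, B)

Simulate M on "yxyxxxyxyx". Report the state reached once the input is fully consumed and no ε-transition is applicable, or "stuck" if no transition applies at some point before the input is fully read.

(q0, yxyxxxyxyx, #) ⊢ (q1, xyxxxyxyx, B#) ⊢ (q2, yxxxyxyx, B#) ⊢ (q3, xxxyxyx, BB#) ⊢ (q2, xxxyxyx, B#) ⊢ (q0, xxyxyx, #)
No transition for (q0, x, top #); M blocks with input xxyxyx remaining.

stuck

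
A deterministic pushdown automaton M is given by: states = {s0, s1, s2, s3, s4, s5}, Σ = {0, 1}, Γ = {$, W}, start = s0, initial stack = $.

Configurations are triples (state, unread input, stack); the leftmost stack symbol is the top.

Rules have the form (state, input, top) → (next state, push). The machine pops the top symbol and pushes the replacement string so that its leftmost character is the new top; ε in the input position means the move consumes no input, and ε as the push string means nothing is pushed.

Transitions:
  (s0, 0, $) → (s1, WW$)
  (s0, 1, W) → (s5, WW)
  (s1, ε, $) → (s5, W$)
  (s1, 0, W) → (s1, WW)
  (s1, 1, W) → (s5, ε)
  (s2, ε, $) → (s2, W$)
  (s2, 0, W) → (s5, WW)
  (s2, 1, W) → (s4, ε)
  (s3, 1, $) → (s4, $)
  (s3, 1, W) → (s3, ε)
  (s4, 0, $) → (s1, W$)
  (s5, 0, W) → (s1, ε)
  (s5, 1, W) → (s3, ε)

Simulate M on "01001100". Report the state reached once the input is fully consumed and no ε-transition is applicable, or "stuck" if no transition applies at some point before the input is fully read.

(s0, 01001100, $) ⊢ (s1, 1001100, WW$) ⊢ (s5, 001100, W$) ⊢ (s1, 01100, $) ⊢ (s5, 01100, W$) ⊢ (s1, 1100, $) ⊢ (s5, 1100, W$) ⊢ (s3, 100, $) ⊢ (s4, 00, $) ⊢ (s1, 0, W$) ⊢ (s1, ε, WW$)
All input consumed; M is in state s1.

s1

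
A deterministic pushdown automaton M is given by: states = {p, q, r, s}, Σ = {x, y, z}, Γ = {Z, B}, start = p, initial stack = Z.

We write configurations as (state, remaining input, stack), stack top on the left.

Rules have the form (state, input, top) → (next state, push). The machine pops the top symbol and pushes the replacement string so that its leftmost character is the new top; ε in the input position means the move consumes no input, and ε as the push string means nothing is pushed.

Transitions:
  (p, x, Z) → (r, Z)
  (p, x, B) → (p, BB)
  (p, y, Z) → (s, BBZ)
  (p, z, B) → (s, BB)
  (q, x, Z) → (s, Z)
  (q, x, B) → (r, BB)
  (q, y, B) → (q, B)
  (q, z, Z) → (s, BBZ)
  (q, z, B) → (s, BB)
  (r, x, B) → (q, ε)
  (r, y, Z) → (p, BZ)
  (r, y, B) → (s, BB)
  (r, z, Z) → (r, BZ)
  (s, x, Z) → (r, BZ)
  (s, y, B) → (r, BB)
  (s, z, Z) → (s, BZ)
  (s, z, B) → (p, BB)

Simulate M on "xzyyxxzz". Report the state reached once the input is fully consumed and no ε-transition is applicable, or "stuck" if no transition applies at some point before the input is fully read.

stuck

(p, xzyyxxzz, Z)
  read x, top Z: go to r, push Z → (r, zyyxxzz, Z)
  read z, top Z: go to r, push BZ → (r, yyxxzz, BZ)
  read y, top B: go to s, push BB → (s, yxxzz, BBZ)
  read y, top B: go to r, push BB → (r, xxzz, BBBZ)
  read x, top B: go to q, push ε → (q, xzz, BBZ)
  read x, top B: go to r, push BB → (r, zz, BBBZ)
No transition for (r, z, top B); M blocks with input zz remaining.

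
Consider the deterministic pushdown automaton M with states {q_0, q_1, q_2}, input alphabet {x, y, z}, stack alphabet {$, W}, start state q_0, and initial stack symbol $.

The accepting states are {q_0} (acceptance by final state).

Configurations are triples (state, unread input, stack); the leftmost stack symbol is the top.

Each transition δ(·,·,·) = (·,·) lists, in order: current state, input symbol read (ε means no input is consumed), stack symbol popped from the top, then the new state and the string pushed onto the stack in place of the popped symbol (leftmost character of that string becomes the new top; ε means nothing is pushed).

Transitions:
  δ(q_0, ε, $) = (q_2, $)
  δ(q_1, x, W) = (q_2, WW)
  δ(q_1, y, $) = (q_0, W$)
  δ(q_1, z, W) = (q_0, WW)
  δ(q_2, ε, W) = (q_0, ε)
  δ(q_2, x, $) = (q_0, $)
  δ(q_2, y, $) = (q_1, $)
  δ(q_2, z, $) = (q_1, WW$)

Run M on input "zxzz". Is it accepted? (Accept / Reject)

Reject

(q_0, zxzz, $)
  ε-move, top $: go to q_2, push $ → (q_2, zxzz, $)
  read z, top $: go to q_1, push WW$ → (q_1, xzz, WW$)
  read x, top W: go to q_2, push WW → (q_2, zz, WWW$)
  ε-move, top W: go to q_0, push ε → (q_0, zz, WW$)
No transition applies at (q_0, zz, WW$); input not fully consumed.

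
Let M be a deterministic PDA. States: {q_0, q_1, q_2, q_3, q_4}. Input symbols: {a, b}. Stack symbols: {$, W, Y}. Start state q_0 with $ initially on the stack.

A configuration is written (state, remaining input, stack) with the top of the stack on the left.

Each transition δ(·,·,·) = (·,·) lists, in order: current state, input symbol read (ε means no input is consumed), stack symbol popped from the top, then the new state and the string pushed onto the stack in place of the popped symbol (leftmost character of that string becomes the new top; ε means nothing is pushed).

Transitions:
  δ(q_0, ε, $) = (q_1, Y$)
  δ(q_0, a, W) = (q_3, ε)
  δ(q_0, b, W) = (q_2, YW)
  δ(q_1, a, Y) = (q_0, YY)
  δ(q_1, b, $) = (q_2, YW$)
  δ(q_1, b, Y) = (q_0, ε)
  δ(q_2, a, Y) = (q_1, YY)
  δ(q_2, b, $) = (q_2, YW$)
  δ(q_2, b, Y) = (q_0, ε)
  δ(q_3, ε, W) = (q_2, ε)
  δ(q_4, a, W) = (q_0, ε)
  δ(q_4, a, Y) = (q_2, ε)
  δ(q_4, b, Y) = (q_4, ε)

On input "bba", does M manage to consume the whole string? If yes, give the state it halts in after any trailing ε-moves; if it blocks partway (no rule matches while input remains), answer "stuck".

q_0

(q_0, bba, $)
  ε-move, top $: go to q_1, push Y$ → (q_1, bba, Y$)
  read b, top Y: go to q_0, push ε → (q_0, ba, $)
  ε-move, top $: go to q_1, push Y$ → (q_1, ba, Y$)
  read b, top Y: go to q_0, push ε → (q_0, a, $)
  ε-move, top $: go to q_1, push Y$ → (q_1, a, Y$)
  read a, top Y: go to q_0, push YY → (q_0, ε, YY$)
All input consumed; M is in state q_0.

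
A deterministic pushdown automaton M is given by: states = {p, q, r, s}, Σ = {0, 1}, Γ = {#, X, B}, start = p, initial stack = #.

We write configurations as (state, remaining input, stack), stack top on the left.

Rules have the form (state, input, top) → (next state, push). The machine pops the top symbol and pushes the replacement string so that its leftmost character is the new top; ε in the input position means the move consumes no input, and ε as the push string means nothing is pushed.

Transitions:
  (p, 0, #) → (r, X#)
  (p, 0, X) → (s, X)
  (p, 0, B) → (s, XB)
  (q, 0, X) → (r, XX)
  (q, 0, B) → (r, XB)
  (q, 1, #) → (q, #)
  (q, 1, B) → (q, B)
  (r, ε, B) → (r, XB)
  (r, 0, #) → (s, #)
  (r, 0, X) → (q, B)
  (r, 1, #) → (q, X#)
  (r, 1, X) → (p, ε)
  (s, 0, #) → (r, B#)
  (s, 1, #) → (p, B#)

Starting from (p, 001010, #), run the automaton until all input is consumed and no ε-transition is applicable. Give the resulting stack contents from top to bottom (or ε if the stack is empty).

XB#

(p, 001010, #)
  read 0, top #: go to r, push X# → (r, 01010, X#)
  read 0, top X: go to q, push B → (q, 1010, B#)
  read 1, top B: go to q, push B → (q, 010, B#)
  read 0, top B: go to r, push XB → (r, 10, XB#)
  read 1, top X: go to p, push ε → (p, 0, B#)
  read 0, top B: go to s, push XB → (s, ε, XB#)
All input consumed in state s with stack XB#.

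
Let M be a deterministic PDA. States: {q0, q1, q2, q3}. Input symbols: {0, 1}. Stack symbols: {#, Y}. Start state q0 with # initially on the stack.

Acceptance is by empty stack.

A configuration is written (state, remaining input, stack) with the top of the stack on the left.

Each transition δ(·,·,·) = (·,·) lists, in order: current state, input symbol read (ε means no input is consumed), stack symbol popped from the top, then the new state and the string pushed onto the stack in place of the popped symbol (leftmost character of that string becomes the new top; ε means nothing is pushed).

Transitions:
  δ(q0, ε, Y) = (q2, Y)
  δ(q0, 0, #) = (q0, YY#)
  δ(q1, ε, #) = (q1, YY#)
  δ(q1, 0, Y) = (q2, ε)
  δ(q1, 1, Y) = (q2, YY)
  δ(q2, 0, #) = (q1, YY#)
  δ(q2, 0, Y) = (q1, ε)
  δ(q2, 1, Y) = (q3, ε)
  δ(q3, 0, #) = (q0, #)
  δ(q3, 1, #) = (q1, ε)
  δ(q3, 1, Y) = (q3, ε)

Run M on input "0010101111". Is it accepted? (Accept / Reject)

Accept

(q0, 0010101111, #)
  read 0, top #: go to q0, push YY# → (q0, 010101111, YY#)
  ε-move, top Y: go to q2, push Y → (q2, 010101111, YY#)
  read 0, top Y: go to q1, push ε → (q1, 10101111, Y#)
  read 1, top Y: go to q2, push YY → (q2, 0101111, YY#)
  read 0, top Y: go to q1, push ε → (q1, 101111, Y#)
  read 1, top Y: go to q2, push YY → (q2, 01111, YY#)
  read 0, top Y: go to q1, push ε → (q1, 1111, Y#)
  read 1, top Y: go to q2, push YY → (q2, 111, YY#)
  read 1, top Y: go to q3, push ε → (q3, 11, Y#)
  read 1, top Y: go to q3, push ε → (q3, 1, #)
  read 1, top #: go to q1, push ε → (q1, ε, ε)
All input consumed and the stack is empty.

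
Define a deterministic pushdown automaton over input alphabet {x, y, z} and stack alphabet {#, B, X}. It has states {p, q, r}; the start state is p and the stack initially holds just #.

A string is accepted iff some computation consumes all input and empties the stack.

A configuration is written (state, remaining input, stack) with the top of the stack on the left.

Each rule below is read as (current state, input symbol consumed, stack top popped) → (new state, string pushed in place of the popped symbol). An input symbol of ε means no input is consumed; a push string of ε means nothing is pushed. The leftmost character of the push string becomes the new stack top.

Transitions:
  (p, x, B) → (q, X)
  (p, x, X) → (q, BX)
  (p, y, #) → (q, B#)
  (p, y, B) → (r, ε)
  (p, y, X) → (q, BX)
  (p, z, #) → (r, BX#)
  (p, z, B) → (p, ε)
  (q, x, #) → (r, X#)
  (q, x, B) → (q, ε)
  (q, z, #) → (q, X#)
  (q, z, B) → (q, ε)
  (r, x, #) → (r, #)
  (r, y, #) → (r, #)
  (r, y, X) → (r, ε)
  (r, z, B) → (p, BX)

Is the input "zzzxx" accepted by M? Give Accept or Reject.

Reject

(p, zzzxx, #) ⊢ (r, zzxx, BX#) ⊢ (p, zxx, BXX#) ⊢ (p, xx, XX#) ⊢ (q, x, BXX#) ⊢ (q, ε, XX#)
All input consumed; stack is XX#, not empty, and no further ε-move applies.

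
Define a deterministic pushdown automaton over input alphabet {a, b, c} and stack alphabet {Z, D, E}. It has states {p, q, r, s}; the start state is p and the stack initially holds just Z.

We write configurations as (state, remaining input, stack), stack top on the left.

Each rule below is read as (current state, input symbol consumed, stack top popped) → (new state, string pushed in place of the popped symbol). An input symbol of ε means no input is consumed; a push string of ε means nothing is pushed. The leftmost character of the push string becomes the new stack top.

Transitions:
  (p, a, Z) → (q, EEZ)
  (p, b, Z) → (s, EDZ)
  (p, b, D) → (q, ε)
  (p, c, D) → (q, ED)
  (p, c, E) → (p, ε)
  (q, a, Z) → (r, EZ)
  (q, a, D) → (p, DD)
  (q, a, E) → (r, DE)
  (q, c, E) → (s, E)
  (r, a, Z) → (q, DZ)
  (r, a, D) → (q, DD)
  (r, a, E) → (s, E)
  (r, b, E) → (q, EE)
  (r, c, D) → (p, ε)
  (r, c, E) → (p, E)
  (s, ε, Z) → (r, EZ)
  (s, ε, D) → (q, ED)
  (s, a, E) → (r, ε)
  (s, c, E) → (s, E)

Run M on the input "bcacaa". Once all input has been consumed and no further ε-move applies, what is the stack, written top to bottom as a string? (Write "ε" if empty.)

(p, bcacaa, Z)
  read b, top Z: go to s, push EDZ → (s, cacaa, EDZ)
  read c, top E: go to s, push E → (s, acaa, EDZ)
  read a, top E: go to r, push ε → (r, caa, DZ)
  read c, top D: go to p, push ε → (p, aa, Z)
  read a, top Z: go to q, push EEZ → (q, a, EEZ)
  read a, top E: go to r, push DE → (r, ε, DEEZ)
All input consumed in state r with stack DEEZ.

DEEZ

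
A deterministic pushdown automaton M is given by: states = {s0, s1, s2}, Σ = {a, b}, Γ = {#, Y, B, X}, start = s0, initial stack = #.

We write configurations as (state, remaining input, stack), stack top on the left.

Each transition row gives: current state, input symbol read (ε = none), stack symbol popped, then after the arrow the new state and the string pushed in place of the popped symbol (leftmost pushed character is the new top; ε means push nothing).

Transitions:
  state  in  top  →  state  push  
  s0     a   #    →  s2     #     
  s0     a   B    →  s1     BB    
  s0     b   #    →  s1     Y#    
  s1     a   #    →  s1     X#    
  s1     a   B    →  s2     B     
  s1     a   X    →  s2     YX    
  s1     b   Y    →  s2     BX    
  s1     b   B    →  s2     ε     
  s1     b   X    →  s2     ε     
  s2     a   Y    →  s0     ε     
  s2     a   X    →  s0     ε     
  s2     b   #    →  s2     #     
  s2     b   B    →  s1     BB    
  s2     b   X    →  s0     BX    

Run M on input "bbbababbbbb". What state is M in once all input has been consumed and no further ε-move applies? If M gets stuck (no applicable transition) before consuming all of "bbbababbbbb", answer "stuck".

s1

(s0, bbbababbbbb, #)
  read b, top #: go to s1, push Y# → (s1, bbababbbbb, Y#)
  read b, top Y: go to s2, push BX → (s2, bababbbbb, BX#)
  read b, top B: go to s1, push BB → (s1, ababbbbb, BBX#)
  read a, top B: go to s2, push B → (s2, babbbbb, BBX#)
  read b, top B: go to s1, push BB → (s1, abbbbb, BBBX#)
  read a, top B: go to s2, push B → (s2, bbbbb, BBBX#)
  read b, top B: go to s1, push BB → (s1, bbbb, BBBBX#)
  read b, top B: go to s2, push ε → (s2, bbb, BBBX#)
  read b, top B: go to s1, push BB → (s1, bb, BBBBX#)
  read b, top B: go to s2, push ε → (s2, b, BBBX#)
  read b, top B: go to s1, push BB → (s1, ε, BBBBX#)
All input consumed; M is in state s1.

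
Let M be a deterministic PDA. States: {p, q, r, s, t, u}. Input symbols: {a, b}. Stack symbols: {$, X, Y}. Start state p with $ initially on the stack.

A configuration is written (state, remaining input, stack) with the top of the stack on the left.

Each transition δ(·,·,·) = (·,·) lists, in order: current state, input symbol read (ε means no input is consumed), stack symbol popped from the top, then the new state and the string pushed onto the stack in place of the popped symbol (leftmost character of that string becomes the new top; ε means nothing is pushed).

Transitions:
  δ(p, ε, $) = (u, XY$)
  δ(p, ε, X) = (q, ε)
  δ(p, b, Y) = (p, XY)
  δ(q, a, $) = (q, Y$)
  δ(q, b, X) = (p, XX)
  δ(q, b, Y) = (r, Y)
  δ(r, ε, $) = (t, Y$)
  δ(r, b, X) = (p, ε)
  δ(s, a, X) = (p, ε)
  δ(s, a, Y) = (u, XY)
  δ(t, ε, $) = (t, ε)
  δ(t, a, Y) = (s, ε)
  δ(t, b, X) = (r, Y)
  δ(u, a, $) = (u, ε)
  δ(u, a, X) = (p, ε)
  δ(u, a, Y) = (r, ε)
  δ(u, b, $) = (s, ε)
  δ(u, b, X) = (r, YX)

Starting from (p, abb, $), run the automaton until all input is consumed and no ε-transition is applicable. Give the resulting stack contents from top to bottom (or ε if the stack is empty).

Y$

(p, abb, $) ⊢ (u, abb, XY$) ⊢ (p, bb, Y$) ⊢ (p, b, XY$) ⊢ (q, b, Y$) ⊢ (r, ε, Y$)
All input consumed in state r with stack Y$.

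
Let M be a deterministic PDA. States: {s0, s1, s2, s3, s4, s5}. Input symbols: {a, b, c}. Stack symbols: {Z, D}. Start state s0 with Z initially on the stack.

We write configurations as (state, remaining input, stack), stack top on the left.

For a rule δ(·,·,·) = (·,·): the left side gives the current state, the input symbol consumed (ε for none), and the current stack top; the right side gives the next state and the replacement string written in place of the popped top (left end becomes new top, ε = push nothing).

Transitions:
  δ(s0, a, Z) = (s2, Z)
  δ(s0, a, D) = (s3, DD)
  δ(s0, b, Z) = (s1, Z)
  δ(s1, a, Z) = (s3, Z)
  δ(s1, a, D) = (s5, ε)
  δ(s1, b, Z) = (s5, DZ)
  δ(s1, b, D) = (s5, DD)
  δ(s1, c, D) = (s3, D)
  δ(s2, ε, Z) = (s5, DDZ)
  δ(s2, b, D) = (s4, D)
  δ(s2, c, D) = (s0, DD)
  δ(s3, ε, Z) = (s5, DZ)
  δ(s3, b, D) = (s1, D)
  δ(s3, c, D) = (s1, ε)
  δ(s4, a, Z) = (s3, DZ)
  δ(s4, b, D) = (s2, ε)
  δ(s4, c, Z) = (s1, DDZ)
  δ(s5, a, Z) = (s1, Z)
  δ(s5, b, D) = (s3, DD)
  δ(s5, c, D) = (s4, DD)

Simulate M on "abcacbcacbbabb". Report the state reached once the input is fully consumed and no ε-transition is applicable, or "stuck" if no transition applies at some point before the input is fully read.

stuck

(s0, abcacbcacbbabb, Z)
  read a, top Z: go to s2, push Z → (s2, bcacbcacbbabb, Z)
  ε-move, top Z: go to s5, push DDZ → (s5, bcacbcacbbabb, DDZ)
  read b, top D: go to s3, push DD → (s3, cacbcacbbabb, DDDZ)
  read c, top D: go to s1, push ε → (s1, acbcacbbabb, DDZ)
  read a, top D: go to s5, push ε → (s5, cbcacbbabb, DZ)
  read c, top D: go to s4, push DD → (s4, bcacbbabb, DDZ)
  read b, top D: go to s2, push ε → (s2, cacbbabb, DZ)
  read c, top D: go to s0, push DD → (s0, acbbabb, DDZ)
  read a, top D: go to s3, push DD → (s3, cbbabb, DDDZ)
  read c, top D: go to s1, push ε → (s1, bbabb, DDZ)
  read b, top D: go to s5, push DD → (s5, babb, DDDZ)
  read b, top D: go to s3, push DD → (s3, abb, DDDDZ)
No transition for (s3, a, top D); M blocks with input abb remaining.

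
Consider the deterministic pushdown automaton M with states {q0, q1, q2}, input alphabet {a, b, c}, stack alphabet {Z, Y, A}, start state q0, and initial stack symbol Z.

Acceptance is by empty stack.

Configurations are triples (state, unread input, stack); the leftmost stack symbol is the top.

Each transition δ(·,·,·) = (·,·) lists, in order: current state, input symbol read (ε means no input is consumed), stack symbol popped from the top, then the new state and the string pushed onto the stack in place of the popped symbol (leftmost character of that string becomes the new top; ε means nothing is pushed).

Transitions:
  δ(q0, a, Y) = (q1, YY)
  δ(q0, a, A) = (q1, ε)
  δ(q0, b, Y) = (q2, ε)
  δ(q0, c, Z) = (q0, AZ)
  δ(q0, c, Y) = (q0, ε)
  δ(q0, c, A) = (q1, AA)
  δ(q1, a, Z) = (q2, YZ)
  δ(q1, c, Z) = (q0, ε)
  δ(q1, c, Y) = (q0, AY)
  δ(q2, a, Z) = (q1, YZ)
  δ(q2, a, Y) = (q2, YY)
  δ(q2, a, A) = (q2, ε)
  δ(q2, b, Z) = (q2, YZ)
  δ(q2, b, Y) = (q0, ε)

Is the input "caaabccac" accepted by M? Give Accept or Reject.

(q0, caaabccac, Z)
  read c, top Z: go to q0, push AZ → (q0, aaabccac, AZ)
  read a, top A: go to q1, push ε → (q1, aabccac, Z)
  read a, top Z: go to q2, push YZ → (q2, abccac, YZ)
  read a, top Y: go to q2, push YY → (q2, bccac, YYZ)
  read b, top Y: go to q0, push ε → (q0, ccac, YZ)
  read c, top Y: go to q0, push ε → (q0, cac, Z)
  read c, top Z: go to q0, push AZ → (q0, ac, AZ)
  read a, top A: go to q1, push ε → (q1, c, Z)
  read c, top Z: go to q0, push ε → (q0, ε, ε)
All input consumed and the stack is empty.

Accept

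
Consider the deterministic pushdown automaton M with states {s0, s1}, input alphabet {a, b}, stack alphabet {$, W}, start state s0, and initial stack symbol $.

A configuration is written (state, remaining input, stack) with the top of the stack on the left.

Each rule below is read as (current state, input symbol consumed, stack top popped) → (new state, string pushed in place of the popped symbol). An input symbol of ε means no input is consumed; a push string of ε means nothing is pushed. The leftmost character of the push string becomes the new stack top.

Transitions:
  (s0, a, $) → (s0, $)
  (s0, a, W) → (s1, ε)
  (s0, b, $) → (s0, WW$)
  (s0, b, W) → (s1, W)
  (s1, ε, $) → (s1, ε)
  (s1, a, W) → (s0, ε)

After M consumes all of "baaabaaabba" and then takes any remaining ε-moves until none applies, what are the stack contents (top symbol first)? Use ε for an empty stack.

(s0, baaabaaabba, $)
  read b, top $: go to s0, push WW$ → (s0, aaabaaabba, WW$)
  read a, top W: go to s1, push ε → (s1, aabaaabba, W$)
  read a, top W: go to s0, push ε → (s0, abaaabba, $)
  read a, top $: go to s0, push $ → (s0, baaabba, $)
  read b, top $: go to s0, push WW$ → (s0, aaabba, WW$)
  read a, top W: go to s1, push ε → (s1, aabba, W$)
  read a, top W: go to s0, push ε → (s0, abba, $)
  read a, top $: go to s0, push $ → (s0, bba, $)
  read b, top $: go to s0, push WW$ → (s0, ba, WW$)
  read b, top W: go to s1, push W → (s1, a, WW$)
  read a, top W: go to s0, push ε → (s0, ε, W$)
All input consumed in state s0 with stack W$.

W$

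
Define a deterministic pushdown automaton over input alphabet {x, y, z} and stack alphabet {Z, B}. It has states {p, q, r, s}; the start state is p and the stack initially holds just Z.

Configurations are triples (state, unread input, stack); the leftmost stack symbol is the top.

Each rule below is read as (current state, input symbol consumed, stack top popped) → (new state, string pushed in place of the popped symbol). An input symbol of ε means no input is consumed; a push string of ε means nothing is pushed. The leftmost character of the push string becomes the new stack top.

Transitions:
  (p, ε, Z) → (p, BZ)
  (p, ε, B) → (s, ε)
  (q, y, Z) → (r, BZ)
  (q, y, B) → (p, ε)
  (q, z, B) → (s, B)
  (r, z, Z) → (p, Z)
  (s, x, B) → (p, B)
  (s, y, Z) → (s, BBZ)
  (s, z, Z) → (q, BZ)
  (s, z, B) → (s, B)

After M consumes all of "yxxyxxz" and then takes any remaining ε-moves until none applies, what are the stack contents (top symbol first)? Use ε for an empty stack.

BZ

(p, yxxyxxz, Z)
  ε-move, top Z: go to p, push BZ → (p, yxxyxxz, BZ)
  ε-move, top B: go to s, push ε → (s, yxxyxxz, Z)
  read y, top Z: go to s, push BBZ → (s, xxyxxz, BBZ)
  read x, top B: go to p, push B → (p, xyxxz, BBZ)
  ε-move, top B: go to s, push ε → (s, xyxxz, BZ)
  read x, top B: go to p, push B → (p, yxxz, BZ)
  ε-move, top B: go to s, push ε → (s, yxxz, Z)
  read y, top Z: go to s, push BBZ → (s, xxz, BBZ)
  read x, top B: go to p, push B → (p, xz, BBZ)
  ε-move, top B: go to s, push ε → (s, xz, BZ)
  read x, top B: go to p, push B → (p, z, BZ)
  ε-move, top B: go to s, push ε → (s, z, Z)
  read z, top Z: go to q, push BZ → (q, ε, BZ)
All input consumed in state q with stack BZ.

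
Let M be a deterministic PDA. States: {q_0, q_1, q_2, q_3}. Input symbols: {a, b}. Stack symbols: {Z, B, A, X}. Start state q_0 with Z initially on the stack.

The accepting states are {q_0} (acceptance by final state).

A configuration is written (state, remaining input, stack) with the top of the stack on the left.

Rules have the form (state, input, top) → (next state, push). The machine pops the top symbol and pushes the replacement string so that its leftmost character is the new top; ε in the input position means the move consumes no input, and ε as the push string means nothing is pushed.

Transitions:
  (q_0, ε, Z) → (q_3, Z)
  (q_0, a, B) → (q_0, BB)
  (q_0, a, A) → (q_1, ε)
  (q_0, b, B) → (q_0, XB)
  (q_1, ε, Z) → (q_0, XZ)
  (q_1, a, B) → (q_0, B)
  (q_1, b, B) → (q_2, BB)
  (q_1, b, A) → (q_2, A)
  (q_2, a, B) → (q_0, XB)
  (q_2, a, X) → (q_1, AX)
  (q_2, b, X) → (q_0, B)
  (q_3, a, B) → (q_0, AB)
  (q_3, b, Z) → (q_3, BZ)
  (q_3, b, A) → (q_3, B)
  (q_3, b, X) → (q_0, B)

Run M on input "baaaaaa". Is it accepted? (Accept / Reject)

(q_0, baaaaaa, Z)
  ε-move, top Z: go to q_3, push Z → (q_3, baaaaaa, Z)
  read b, top Z: go to q_3, push BZ → (q_3, aaaaaa, BZ)
  read a, top B: go to q_0, push AB → (q_0, aaaaa, ABZ)
  read a, top A: go to q_1, push ε → (q_1, aaaa, BZ)
  read a, top B: go to q_0, push B → (q_0, aaa, BZ)
  read a, top B: go to q_0, push BB → (q_0, aa, BBZ)
  read a, top B: go to q_0, push BB → (q_0, a, BBBZ)
  read a, top B: go to q_0, push BB → (q_0, ε, BBBBZ)
All input consumed; state q_0 ∈ F.

Accept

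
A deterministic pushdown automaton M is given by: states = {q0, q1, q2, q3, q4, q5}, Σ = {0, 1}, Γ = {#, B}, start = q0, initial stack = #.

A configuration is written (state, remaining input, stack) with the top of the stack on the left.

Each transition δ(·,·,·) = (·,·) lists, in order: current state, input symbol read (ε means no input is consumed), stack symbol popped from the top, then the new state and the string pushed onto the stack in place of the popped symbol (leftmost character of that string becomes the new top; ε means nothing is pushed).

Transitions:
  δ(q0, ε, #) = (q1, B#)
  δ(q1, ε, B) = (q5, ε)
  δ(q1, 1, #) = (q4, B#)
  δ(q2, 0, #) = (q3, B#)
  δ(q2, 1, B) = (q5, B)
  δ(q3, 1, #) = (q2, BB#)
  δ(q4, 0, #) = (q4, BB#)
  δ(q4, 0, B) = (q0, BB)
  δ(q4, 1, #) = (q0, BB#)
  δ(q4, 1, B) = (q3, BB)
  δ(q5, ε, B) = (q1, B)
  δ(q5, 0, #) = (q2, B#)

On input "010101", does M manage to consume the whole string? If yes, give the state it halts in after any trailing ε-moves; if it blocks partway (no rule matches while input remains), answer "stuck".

(q0, 010101, #) ⊢ (q1, 010101, B#) ⊢ (q5, 010101, #) ⊢ (q2, 10101, B#) ⊢ (q5, 0101, B#) ⊢ (q1, 0101, B#) ⊢ (q5, 0101, #) ⊢ (q2, 101, B#) ⊢ (q5, 01, B#) ⊢ (q1, 01, B#) ⊢ (q5, 01, #) ⊢ (q2, 1, B#) ⊢ (q5, ε, B#) ⊢ (q1, ε, B#) ⊢ (q5, ε, #)
All input consumed; M is in state q5.

q5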